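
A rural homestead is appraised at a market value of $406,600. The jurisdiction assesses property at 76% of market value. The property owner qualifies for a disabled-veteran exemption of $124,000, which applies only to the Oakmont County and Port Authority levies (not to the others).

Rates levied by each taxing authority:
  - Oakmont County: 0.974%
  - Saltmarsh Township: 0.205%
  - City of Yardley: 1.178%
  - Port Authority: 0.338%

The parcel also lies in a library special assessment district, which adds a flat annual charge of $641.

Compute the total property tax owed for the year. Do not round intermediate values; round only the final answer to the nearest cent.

Assessed value = $406,600 × 0.76 = $309,016
Oakmont County: ($309,016 − $124,000) × 0.00974 = $185,016 × 0.00974 = $1,802.05584
Saltmarsh Township: $309,016 × 0.00205 = $633.4828
City of Yardley: $309,016 × 0.01178 = $3,640.20848
Port Authority: ($309,016 − $124,000) × 0.00338 = $185,016 × 0.00338 = $625.35408
Levies subtotal = $6,701.1012
Total = $6,701.1012 + $641 = $7,342.1012

$7,342.10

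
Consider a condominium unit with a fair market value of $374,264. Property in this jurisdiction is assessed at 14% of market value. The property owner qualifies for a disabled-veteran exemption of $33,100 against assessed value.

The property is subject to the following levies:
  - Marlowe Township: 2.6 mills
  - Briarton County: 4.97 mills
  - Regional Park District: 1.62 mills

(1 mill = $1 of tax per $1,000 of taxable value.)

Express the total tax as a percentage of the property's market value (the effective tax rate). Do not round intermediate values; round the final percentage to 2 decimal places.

Assessed value = $374,264 × 0.14 = $52,396.96
Taxable value = $52,396.96 − $33,100 = $19,296.96
Marlowe Township: $19,296.96 × 0.0026 = $50.172096
Briarton County: $19,296.96 × 0.00497 = $95.9058912
Regional Park District: $19,296.96 × 0.00162 = $31.2610752
Total tax = $177.3390624
Effective rate = $177.3390624 ÷ $374,264 = 0.05% of market value

0.05%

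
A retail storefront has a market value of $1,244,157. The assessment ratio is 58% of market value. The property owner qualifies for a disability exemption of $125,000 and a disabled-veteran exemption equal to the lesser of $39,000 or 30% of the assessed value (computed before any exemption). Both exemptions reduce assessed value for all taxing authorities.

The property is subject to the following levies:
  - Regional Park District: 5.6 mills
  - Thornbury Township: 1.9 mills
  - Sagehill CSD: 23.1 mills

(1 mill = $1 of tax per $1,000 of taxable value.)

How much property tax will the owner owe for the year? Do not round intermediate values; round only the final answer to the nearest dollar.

Assessed value = $1,244,157 × 0.58 = $721,611.06
Disabled-veteran exemption = min($39,000, 30% × $721,611.06) = min($39,000, $216,483.318) = $39,000 (dollar cap binds)
Taxable value = $721,611.06 − $125,000 − $39,000 = $557,611.06
Regional Park District: $557,611.06 × 0.0056 = $3,122.621936
Thornbury Township: $557,611.06 × 0.0019 = $1,059.461014
Sagehill CSD: $557,611.06 × 0.0231 = $12,880.815486
Total = $17,062.898436

$17,063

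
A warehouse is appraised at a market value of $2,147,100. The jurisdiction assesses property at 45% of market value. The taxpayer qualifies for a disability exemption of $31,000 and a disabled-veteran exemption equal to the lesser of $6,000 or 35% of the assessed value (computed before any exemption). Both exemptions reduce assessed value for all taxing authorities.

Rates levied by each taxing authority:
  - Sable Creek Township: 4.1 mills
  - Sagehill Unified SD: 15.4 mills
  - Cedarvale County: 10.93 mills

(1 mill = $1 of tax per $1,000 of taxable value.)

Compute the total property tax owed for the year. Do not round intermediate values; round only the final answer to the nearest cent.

$28,275.40

Assessed value = $2,147,100 × 0.45 = $966,195
Disabled-veteran exemption = min($6,000, 35% × $966,195) = min($6,000, $338,168.25) = $6,000 (dollar cap binds)
Taxable value = $966,195 − $31,000 − $6,000 = $929,195
Sable Creek Township: $929,195 × 0.0041 = $3,809.6995
Sagehill Unified SD: $929,195 × 0.0154 = $14,309.603
Cedarvale County: $929,195 × 0.01093 = $10,156.10135
Total = $28,275.40385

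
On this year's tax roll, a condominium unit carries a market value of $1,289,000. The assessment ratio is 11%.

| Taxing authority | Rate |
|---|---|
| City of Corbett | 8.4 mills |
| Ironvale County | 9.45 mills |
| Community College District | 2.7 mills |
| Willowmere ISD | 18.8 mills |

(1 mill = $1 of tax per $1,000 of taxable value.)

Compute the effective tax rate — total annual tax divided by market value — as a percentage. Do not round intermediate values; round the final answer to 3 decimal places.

Assessed value = $1,289,000 × 0.11 = $141,790
City of Corbett: $141,790 × 0.0084 = $1,191.036
Ironvale County: $141,790 × 0.00945 = $1,339.9155
Community College District: $141,790 × 0.0027 = $382.833
Willowmere ISD: $141,790 × 0.0188 = $2,665.652
Total tax = $5,579.4365
Effective rate = $5,579.4365 ÷ $1,289,000 = 0.433% of market value

0.433%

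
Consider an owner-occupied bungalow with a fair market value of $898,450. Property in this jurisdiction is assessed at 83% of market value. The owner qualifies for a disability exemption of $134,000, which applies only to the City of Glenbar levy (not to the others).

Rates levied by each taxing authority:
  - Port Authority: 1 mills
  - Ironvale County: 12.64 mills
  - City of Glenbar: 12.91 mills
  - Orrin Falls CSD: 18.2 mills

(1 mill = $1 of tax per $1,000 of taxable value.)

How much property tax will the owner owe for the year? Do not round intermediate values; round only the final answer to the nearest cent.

$31,640.74

Assessed value = $898,450 × 0.83 = $745,713.5
Port Authority: $745,713.5 × 0.001 = $745.7135
Ironvale County: $745,713.5 × 0.01264 = $9,425.81864
City of Glenbar: ($745,713.5 − $134,000) × 0.01291 = $611,713.5 × 0.01291 = $7,897.221285
Orrin Falls CSD: $745,713.5 × 0.0182 = $13,571.9857
Total = $31,640.739125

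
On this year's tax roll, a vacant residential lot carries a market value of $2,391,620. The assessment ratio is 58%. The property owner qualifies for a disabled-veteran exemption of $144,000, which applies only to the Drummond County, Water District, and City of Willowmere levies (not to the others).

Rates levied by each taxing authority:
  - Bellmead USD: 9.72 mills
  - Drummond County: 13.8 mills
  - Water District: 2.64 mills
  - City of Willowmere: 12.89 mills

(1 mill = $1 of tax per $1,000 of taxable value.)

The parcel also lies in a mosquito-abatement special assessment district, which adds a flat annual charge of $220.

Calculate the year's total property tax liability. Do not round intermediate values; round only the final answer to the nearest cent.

$50,164.28

Assessed value = $2,391,620 × 0.58 = $1,387,139.6
Bellmead USD: $1,387,139.6 × 0.00972 = $13,482.996912
Drummond County: ($1,387,139.6 − $144,000) × 0.0138 = $1,243,139.6 × 0.0138 = $17,155.32648
Water District: ($1,387,139.6 − $144,000) × 0.00264 = $1,243,139.6 × 0.00264 = $3,281.888544
City of Willowmere: ($1,387,139.6 − $144,000) × 0.01289 = $1,243,139.6 × 0.01289 = $16,024.069444
Levies subtotal = $49,944.28138
Total = $49,944.28138 + $220 = $50,164.28138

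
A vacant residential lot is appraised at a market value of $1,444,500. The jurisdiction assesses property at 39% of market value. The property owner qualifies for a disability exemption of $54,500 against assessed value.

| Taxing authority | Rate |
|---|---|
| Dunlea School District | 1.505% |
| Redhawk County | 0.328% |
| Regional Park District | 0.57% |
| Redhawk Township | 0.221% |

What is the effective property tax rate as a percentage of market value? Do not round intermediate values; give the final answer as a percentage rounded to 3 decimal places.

0.924%

Assessed value = $1,444,500 × 0.39 = $563,355
Taxable value = $563,355 − $54,500 = $508,855
Dunlea School District: $508,855 × 0.01505 = $7,658.26775
Redhawk County: $508,855 × 0.00328 = $1,669.0444
Regional Park District: $508,855 × 0.0057 = $2,900.4735
Redhawk Township: $508,855 × 0.00221 = $1,124.56955
Total tax = $13,352.3552
Effective rate = $13,352.3552 ÷ $1,444,500 = 0.924% of market value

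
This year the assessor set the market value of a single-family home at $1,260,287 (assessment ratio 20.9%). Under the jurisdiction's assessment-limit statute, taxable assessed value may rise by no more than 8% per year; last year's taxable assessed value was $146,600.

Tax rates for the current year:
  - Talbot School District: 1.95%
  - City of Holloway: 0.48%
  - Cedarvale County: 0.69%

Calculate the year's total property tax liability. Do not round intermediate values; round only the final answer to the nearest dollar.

Uncapped assessed value = $1,260,287 × 0.209 = $263,399.983
Cap limit = $146,600 × 1.08 = $158,328
Taxable assessed value = min($263,399.983, $158,328) = $158,328 (cap binds)
Talbot School District: $158,328 × 0.0195 = $3,087.396
City of Holloway: $158,328 × 0.0048 = $759.9744
Cedarvale County: $158,328 × 0.0069 = $1,092.4632
Total = $4,939.8336

$4,940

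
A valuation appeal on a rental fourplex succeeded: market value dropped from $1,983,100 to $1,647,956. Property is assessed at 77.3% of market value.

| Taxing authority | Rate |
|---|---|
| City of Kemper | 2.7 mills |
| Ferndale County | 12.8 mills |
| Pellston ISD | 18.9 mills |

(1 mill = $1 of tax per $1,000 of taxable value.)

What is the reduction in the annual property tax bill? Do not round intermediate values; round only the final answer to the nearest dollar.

Old assessed value = $1,983,100 × 0.773 = $1,532,936.3
New assessed value = $1,647,956 × 0.773 = $1,273,869.988
Combined rate = 0.0027 + 0.0128 + 0.0189 = 0.0344
Old tax = $1,532,936.3 × 0.0344 = $52,733.00872
New tax = $1,273,869.988 × 0.0344 = $43,821.1275872
Reduction = $52,733.00872 − $43,821.1275872 = $8,911.8811328

$8,912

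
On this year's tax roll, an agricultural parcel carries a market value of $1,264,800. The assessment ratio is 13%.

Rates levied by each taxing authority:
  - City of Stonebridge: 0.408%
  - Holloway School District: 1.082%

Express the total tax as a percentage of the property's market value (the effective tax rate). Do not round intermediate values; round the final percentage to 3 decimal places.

0.194%

Assessed value = $1,264,800 × 0.13 = $164,424
City of Stonebridge: $164,424 × 0.00408 = $670.84992
Holloway School District: $164,424 × 0.01082 = $1,779.06768
Total tax = $2,449.9176
Effective rate = $2,449.9176 ÷ $1,264,800 = 0.194% of market value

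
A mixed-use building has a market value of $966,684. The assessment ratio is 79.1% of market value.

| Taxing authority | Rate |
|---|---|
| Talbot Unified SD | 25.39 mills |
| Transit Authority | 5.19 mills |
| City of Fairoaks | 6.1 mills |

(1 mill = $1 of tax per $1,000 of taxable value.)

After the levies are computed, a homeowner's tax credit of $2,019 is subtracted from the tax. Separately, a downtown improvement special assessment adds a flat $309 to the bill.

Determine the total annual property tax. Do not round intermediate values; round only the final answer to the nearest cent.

$26,337.25

Assessed value = $966,684 × 0.791 = $764,647.044
Talbot Unified SD: $764,647.044 × 0.02539 = $19,414.38844716
Transit Authority: $764,647.044 × 0.00519 = $3,968.51815836
City of Fairoaks: $764,647.044 × 0.0061 = $4,664.3469684
Levies subtotal = $28,047.25357392
After credit = $28,047.25357392 − $2,019 = $26,028.25357392
Total = $26,028.25357392 + $309 = $26,337.25357392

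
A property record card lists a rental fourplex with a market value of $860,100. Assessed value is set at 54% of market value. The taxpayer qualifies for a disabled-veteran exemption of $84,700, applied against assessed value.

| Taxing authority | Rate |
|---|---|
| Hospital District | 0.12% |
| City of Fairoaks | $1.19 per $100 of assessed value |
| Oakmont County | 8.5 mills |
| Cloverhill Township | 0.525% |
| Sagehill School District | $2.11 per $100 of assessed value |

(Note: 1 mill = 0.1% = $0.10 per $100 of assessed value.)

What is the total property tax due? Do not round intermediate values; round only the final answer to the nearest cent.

$18,209.20

Assessed value = $860,100 × 0.54 = $464,454
Taxable value = $464,454 − $84,700 = $379,754
Hospital District: $379,754 × 0.0012 = $455.7048
City of Fairoaks: $379,754 × 0.0119 = $4,519.0726
Oakmont County: $379,754 × 0.0085 = $3,227.909
Cloverhill Township: $379,754 × 0.00525 = $1,993.7085
Sagehill School District: $379,754 × 0.0211 = $8,012.8094
Total = $18,209.2043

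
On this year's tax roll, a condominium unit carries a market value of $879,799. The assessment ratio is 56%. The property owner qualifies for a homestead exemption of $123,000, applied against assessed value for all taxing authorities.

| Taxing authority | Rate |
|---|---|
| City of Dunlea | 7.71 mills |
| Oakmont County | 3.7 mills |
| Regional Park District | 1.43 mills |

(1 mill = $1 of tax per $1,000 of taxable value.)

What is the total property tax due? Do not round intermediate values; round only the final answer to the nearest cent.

Assessed value = $879,799 × 0.56 = $492,687.44
Taxable value = $492,687.44 − $123,000 = $369,687.44
City of Dunlea: $369,687.44 × 0.00771 = $2,850.2901624
Oakmont County: $369,687.44 × 0.0037 = $1,367.843528
Regional Park District: $369,687.44 × 0.00143 = $528.6530392
Total = $2,850.2901624 + $1,367.843528 + $528.6530392 = $4,746.7867296

$4,746.79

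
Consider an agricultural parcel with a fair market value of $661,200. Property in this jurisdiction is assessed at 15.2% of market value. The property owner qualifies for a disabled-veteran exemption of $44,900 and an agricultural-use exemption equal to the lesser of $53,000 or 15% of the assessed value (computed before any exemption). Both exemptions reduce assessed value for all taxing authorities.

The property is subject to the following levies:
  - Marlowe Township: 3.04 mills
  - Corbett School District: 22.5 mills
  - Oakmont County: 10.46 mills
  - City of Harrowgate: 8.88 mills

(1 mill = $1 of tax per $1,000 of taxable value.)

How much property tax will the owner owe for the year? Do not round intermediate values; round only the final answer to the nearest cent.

$1,818.85

Assessed value = $661,200 × 0.152 = $100,502.4
Agricultural-use exemption = min($53,000, 15% × $100,502.4) = min($53,000, $15,075.36) = $15,075.36 (percentage binds)
Taxable value = $100,502.4 − $44,900 − $15,075.36 = $40,527.04
Marlowe Township: $40,527.04 × 0.00304 = $123.2022016
Corbett School District: $40,527.04 × 0.0225 = $911.8584
Oakmont County: $40,527.04 × 0.01046 = $423.9128384
City of Harrowgate: $40,527.04 × 0.00888 = $359.8801152
Total = $1,818.8535552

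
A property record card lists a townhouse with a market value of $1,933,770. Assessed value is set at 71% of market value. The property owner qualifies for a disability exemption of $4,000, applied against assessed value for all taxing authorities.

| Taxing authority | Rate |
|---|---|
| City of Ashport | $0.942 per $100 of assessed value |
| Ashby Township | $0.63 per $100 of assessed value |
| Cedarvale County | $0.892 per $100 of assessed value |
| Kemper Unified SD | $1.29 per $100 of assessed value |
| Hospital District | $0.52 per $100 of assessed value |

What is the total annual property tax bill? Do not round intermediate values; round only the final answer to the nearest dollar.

Assessed value = $1,933,770 × 0.71 = $1,372,976.7
Taxable value = $1,372,976.7 − $4,000 = $1,368,976.7
City of Ashport: $1,368,976.7 × 0.00942 = $12,895.760514
Ashby Township: $1,368,976.7 × 0.0063 = $8,624.55321
Cedarvale County: $1,368,976.7 × 0.00892 = $12,211.272164
Kemper Unified SD: $1,368,976.7 × 0.0129 = $17,659.79943
Hospital District: $1,368,976.7 × 0.0052 = $7,118.67884
Total = $12,895.760514 + $8,624.55321 + $12,211.272164 + $17,659.79943 + $7,118.67884 = $58,510.064158

$58,510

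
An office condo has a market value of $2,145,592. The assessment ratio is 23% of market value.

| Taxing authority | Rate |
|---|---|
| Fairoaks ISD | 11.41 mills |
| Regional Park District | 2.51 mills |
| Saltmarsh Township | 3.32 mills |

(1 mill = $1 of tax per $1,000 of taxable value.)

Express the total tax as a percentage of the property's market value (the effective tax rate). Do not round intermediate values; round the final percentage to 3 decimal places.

Assessed value = $2,145,592 × 0.23 = $493,486.16
Fairoaks ISD: $493,486.16 × 0.01141 = $5,630.6770856
Regional Park District: $493,486.16 × 0.00251 = $1,238.6502616
Saltmarsh Township: $493,486.16 × 0.00332 = $1,638.3740512
Total tax = $8,507.7013984
Effective rate = $8,507.7013984 ÷ $2,145,592 = 0.397% of market value

0.397%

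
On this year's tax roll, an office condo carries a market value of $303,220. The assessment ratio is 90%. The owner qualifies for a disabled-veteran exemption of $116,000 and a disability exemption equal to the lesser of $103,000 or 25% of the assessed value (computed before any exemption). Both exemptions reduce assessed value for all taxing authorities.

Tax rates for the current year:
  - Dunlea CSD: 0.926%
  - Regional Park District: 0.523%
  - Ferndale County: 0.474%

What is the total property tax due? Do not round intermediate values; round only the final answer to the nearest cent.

$1,705.19

Assessed value = $303,220 × 0.9 = $272,898
Disability exemption = min($103,000, 25% × $272,898) = min($103,000, $68,224.5) = $68,224.5 (percentage binds)
Taxable value = $272,898 − $116,000 − $68,224.5 = $88,673.5
Dunlea CSD: $88,673.5 × 0.00926 = $821.11661
Regional Park District: $88,673.5 × 0.00523 = $463.762405
Ferndale County: $88,673.5 × 0.00474 = $420.31239
Total = $1,705.191405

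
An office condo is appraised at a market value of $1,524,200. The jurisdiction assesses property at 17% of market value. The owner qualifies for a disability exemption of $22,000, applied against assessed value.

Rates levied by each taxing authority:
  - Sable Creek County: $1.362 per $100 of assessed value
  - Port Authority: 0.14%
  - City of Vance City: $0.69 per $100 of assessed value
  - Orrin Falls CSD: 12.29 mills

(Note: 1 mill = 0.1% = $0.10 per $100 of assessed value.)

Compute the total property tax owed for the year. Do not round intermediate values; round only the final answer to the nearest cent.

Assessed value = $1,524,200 × 0.17 = $259,114
Taxable value = $259,114 − $22,000 = $237,114
Sable Creek County: $237,114 × 0.01362 = $3,229.49268
Port Authority: $237,114 × 0.0014 = $331.9596
City of Vance City: $237,114 × 0.0069 = $1,636.0866
Orrin Falls CSD: $237,114 × 0.01229 = $2,914.13106
Total = $8,111.66994

$8,111.67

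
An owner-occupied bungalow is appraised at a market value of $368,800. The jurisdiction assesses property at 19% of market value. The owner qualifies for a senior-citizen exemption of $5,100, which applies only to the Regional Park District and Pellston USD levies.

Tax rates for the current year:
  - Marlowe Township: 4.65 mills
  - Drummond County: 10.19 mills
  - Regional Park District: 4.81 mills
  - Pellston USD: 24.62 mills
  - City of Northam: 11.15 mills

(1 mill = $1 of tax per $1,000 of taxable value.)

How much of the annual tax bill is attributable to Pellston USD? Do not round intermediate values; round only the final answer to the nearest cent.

Assessed value = $368,800 × 0.19 = $70,072
Pellston USD taxable value = $70,072 − $5,100 = $64,972
Pellston USD levy = $64,972 × 0.02462 = $1,599.61064

$1,599.61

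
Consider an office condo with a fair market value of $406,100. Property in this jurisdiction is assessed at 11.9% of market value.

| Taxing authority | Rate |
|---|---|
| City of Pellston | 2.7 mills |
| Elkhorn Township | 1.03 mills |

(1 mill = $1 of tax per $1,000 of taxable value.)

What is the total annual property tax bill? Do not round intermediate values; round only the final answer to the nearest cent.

Assessed value = $406,100 × 0.119 = $48,325.9
City of Pellston: $48,325.9 × 0.0027 = $130.47993
Elkhorn Township: $48,325.9 × 0.00103 = $49.775677
Total = $130.47993 + $49.775677 = $180.255607

$180.26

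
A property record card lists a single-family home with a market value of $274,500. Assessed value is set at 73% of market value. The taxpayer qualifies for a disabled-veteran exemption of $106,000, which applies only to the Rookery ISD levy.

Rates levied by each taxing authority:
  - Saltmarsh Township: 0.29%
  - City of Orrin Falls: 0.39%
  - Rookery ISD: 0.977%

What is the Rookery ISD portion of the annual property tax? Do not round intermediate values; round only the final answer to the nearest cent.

$922.14

Assessed value = $274,500 × 0.73 = $200,385
Rookery ISD taxable value = $200,385 − $106,000 = $94,385
Rookery ISD levy = $94,385 × 0.00977 = $922.14145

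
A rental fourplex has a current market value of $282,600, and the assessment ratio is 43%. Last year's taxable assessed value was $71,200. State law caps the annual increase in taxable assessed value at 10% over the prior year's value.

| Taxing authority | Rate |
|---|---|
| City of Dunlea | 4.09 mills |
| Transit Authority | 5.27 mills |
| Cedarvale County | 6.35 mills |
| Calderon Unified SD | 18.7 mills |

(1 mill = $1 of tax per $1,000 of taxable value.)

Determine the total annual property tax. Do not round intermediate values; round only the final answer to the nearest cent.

$2,694.99

Uncapped assessed value = $282,600 × 0.43 = $121,518
Cap limit = $71,200 × 1.1 = $78,320
Taxable assessed value = min($121,518, $78,320) = $78,320 (cap binds)
City of Dunlea: $78,320 × 0.00409 = $320.3288
Transit Authority: $78,320 × 0.00527 = $412.7464
Cedarvale County: $78,320 × 0.00635 = $497.332
Calderon Unified SD: $78,320 × 0.0187 = $1,464.584
Total = $2,694.9912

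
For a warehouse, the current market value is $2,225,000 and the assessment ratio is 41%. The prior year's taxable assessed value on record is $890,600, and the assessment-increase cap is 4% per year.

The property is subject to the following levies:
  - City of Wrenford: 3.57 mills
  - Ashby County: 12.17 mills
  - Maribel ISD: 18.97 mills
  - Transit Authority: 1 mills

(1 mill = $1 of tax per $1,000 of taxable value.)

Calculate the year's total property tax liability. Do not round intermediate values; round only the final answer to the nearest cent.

Uncapped assessed value = $2,225,000 × 0.41 = $912,250
Cap limit = $890,600 × 1.04 = $926,224
Taxable assessed value = min($912,250, $926,224) = $912,250 (cap does not bind)
City of Wrenford: $912,250 × 0.00357 = $3,256.7325
Ashby County: $912,250 × 0.01217 = $11,102.0825
Maribel ISD: $912,250 × 0.01897 = $17,305.3825
Transit Authority: $912,250 × 0.001 = $912.25
Total = $32,576.4475

$32,576.45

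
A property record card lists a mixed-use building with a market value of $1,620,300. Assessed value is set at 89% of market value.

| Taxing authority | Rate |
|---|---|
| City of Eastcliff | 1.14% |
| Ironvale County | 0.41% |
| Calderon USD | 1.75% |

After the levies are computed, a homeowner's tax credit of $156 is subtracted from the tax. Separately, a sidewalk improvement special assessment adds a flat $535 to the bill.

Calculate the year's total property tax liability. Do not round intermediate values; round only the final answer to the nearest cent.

$47,967.21

Assessed value = $1,620,300 × 0.89 = $1,442,067
City of Eastcliff: $1,442,067 × 0.0114 = $16,439.5638
Ironvale County: $1,442,067 × 0.0041 = $5,912.4747
Calderon USD: $1,442,067 × 0.0175 = $25,236.1725
Levies subtotal = $47,588.211
After credit = $47,588.211 − $156 = $47,432.211
Total = $47,432.211 + $535 = $47,967.211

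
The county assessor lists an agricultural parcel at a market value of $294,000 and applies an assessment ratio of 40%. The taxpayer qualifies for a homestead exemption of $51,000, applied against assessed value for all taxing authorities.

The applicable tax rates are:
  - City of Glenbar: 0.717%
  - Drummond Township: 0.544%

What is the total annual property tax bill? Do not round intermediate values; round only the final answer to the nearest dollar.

$840

Assessed value = $294,000 × 0.4 = $117,600
Taxable value = $117,600 − $51,000 = $66,600
City of Glenbar: $66,600 × 0.00717 = $477.522
Drummond Township: $66,600 × 0.00544 = $362.304
Total = $477.522 + $362.304 = $839.826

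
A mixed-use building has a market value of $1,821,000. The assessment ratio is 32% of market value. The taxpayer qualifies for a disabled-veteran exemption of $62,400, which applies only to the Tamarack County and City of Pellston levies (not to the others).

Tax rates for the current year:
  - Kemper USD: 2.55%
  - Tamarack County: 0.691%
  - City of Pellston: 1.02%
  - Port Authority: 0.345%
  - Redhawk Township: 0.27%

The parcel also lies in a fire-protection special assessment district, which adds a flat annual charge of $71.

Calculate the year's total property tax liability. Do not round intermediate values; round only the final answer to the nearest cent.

Assessed value = $1,821,000 × 0.32 = $582,720
Kemper USD: $582,720 × 0.0255 = $14,859.36
Tamarack County: ($582,720 − $62,400) × 0.00691 = $520,320 × 0.00691 = $3,595.4112
City of Pellston: ($582,720 − $62,400) × 0.0102 = $520,320 × 0.0102 = $5,307.264
Port Authority: $582,720 × 0.00345 = $2,010.384
Redhawk Township: $582,720 × 0.0027 = $1,573.344
Levies subtotal = $27,345.7632
Total = $27,345.7632 + $71 = $27,416.7632

$27,416.76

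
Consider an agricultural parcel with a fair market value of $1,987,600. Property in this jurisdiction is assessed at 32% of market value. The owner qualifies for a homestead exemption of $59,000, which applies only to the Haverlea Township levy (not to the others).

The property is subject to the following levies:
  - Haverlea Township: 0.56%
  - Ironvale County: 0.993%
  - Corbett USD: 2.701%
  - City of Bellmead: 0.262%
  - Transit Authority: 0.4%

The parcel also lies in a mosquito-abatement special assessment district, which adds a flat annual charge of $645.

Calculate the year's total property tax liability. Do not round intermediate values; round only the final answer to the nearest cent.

$31,581.93

Assessed value = $1,987,600 × 0.32 = $636,032
Haverlea Township: ($636,032 − $59,000) × 0.0056 = $577,032 × 0.0056 = $3,231.3792
Ironvale County: $636,032 × 0.00993 = $6,315.79776
Corbett USD: $636,032 × 0.02701 = $17,179.22432
City of Bellmead: $636,032 × 0.00262 = $1,666.40384
Transit Authority: $636,032 × 0.004 = $2,544.128
Levies subtotal = $30,936.93312
Total = $30,936.93312 + $645 = $31,581.93312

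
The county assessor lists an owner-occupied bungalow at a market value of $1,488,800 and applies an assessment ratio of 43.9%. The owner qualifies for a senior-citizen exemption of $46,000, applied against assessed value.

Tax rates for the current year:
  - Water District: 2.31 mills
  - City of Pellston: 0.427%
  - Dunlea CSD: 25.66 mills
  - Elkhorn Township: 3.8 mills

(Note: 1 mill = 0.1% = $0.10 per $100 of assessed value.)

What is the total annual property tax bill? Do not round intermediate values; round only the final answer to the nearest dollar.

$21,897

Assessed value = $1,488,800 × 0.439 = $653,583.2
Taxable value = $653,583.2 − $46,000 = $607,583.2
Water District: $607,583.2 × 0.00231 = $1,403.517192
City of Pellston: $607,583.2 × 0.00427 = $2,594.380264
Dunlea CSD: $607,583.2 × 0.02566 = $15,590.584912
Elkhorn Township: $607,583.2 × 0.0038 = $2,308.81616
Total = $21,897.298528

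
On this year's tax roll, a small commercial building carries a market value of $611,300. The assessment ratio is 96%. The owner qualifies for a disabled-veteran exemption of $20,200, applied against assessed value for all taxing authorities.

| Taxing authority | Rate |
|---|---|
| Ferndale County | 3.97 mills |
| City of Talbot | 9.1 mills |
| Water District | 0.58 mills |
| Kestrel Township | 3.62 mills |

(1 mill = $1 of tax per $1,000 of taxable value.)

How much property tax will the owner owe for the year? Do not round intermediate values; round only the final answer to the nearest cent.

$9,786.01

Assessed value = $611,300 × 0.96 = $586,848
Taxable value = $586,848 − $20,200 = $566,648
Ferndale County: $566,648 × 0.00397 = $2,249.59256
City of Talbot: $566,648 × 0.0091 = $5,156.4968
Water District: $566,648 × 0.00058 = $328.65584
Kestrel Township: $566,648 × 0.00362 = $2,051.26576
Total = $2,249.59256 + $5,156.4968 + $328.65584 + $2,051.26576 = $9,786.01096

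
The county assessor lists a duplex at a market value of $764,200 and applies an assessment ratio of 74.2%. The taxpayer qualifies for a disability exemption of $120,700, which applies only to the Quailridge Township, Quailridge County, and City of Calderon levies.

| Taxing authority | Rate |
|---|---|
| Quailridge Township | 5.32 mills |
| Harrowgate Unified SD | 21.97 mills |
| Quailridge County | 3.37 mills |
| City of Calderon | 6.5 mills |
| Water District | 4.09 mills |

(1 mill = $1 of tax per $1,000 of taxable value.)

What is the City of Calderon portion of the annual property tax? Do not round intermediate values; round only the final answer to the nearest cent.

Assessed value = $764,200 × 0.742 = $567,036.4
City of Calderon taxable value = $567,036.4 − $120,700 = $446,336.4
City of Calderon levy = $446,336.4 × 0.0065 = $2,901.1866

$2,901.19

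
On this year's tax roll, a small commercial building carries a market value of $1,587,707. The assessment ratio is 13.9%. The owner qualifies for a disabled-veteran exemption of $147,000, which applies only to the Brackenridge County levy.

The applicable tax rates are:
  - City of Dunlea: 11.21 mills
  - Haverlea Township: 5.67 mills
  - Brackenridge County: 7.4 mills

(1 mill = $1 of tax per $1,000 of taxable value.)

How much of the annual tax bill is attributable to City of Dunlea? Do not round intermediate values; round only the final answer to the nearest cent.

$2,473.95

Assessed value = $1,587,707 × 0.139 = $220,691.273
City of Dunlea taxable value = $220,691.273 (exemption does not apply)
City of Dunlea levy = $220,691.273 × 0.01121 = $2,473.94917033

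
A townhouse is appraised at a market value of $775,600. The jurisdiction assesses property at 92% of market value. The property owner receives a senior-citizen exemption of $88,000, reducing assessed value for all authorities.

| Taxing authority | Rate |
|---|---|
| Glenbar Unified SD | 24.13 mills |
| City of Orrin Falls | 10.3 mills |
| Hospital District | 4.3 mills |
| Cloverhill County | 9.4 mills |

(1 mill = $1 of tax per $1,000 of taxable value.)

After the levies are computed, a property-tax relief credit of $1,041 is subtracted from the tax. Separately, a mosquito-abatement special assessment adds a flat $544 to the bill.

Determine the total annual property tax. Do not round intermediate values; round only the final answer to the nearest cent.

$29,610.82

Assessed value = $775,600 × 0.92 = $713,552
Taxable value = $713,552 − $88,000 = $625,552
Glenbar Unified SD: $625,552 × 0.02413 = $15,094.56976
City of Orrin Falls: $625,552 × 0.0103 = $6,443.1856
Hospital District: $625,552 × 0.0043 = $2,689.8736
Cloverhill County: $625,552 × 0.0094 = $5,880.1888
Levies subtotal = $30,107.81776
After credit = $30,107.81776 − $1,041 = $29,066.81776
Total = $29,066.81776 + $544 = $29,610.81776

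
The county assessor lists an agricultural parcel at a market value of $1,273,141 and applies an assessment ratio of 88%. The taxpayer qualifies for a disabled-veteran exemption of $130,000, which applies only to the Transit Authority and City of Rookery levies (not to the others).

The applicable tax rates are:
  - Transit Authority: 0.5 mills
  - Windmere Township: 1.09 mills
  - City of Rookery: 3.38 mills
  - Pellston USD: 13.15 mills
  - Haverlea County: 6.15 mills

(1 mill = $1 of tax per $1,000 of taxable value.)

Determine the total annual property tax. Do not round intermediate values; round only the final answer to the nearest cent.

$26,686.84

Assessed value = $1,273,141 × 0.88 = $1,120,364.08
Transit Authority: ($1,120,364.08 − $130,000) × 0.0005 = $990,364.08 × 0.0005 = $495.18204
Windmere Township: $1,120,364.08 × 0.00109 = $1,221.1968472
City of Rookery: ($1,120,364.08 − $130,000) × 0.00338 = $990,364.08 × 0.00338 = $3,347.4305904
Pellston USD: $1,120,364.08 × 0.01315 = $14,732.787652
Haverlea County: $1,120,364.08 × 0.00615 = $6,890.239092
Total = $26,686.8362216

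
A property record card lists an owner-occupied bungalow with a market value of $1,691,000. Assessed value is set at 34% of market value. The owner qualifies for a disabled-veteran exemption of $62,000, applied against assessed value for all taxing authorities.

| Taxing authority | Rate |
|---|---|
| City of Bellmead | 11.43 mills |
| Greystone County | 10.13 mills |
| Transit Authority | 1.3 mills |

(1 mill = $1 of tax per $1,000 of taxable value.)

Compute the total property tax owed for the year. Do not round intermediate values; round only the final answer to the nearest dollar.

$11,726

Assessed value = $1,691,000 × 0.34 = $574,940
Taxable value = $574,940 − $62,000 = $512,940
City of Bellmead: $512,940 × 0.01143 = $5,862.9042
Greystone County: $512,940 × 0.01013 = $5,196.0822
Transit Authority: $512,940 × 0.0013 = $666.822
Total = $5,862.9042 + $5,196.0822 + $666.822 = $11,725.8084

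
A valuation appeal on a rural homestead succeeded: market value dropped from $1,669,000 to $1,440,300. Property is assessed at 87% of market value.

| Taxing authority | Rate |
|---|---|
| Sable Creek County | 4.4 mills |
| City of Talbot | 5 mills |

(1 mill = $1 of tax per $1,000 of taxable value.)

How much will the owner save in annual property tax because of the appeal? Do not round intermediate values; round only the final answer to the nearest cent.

Old assessed value = $1,669,000 × 0.87 = $1,452,030
New assessed value = $1,440,300 × 0.87 = $1,253,061
Combined rate = 0.0044 + 0.005 = 0.0094
Old tax = $1,452,030 × 0.0094 = $13,649.082
New tax = $1,253,061 × 0.0094 = $11,778.7734
Reduction = $13,649.082 − $11,778.7734 = $1,870.3086

$1,870.31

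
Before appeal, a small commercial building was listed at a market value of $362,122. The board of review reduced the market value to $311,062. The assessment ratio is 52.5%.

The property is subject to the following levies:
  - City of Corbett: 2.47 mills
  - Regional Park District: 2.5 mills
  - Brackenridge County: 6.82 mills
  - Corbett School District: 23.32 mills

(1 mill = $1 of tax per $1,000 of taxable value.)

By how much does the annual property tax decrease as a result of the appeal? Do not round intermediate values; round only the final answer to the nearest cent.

$941.18

Old assessed value = $362,122 × 0.525 = $190,114.05
New assessed value = $311,062 × 0.525 = $163,307.55
Combined rate = 0.00247 + 0.0025 + 0.00682 + 0.02332 = 0.03511
Old tax = $190,114.05 × 0.03511 = $6,674.9042955
New tax = $163,307.55 × 0.03511 = $5,733.7280805
Reduction = $6,674.9042955 − $5,733.7280805 = $941.176215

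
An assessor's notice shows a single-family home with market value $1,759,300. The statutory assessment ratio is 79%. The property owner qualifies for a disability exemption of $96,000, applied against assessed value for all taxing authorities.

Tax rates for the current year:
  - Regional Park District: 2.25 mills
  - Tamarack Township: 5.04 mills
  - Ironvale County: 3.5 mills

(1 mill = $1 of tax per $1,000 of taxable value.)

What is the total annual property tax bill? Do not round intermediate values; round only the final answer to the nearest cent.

Assessed value = $1,759,300 × 0.79 = $1,389,847
Taxable value = $1,389,847 − $96,000 = $1,293,847
Regional Park District: $1,293,847 × 0.00225 = $2,911.15575
Tamarack Township: $1,293,847 × 0.00504 = $6,520.98888
Ironvale County: $1,293,847 × 0.0035 = $4,528.4645
Total = $2,911.15575 + $6,520.98888 + $4,528.4645 = $13,960.60913

$13,960.61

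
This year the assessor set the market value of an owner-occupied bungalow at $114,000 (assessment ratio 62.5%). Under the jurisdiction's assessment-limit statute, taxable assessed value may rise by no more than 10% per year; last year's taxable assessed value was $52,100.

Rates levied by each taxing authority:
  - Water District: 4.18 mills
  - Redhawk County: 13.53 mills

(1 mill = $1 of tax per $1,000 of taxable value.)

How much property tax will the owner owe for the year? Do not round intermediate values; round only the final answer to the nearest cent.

Uncapped assessed value = $114,000 × 0.625 = $71,250
Cap limit = $52,100 × 1.1 = $57,310
Taxable assessed value = min($71,250, $57,310) = $57,310 (cap binds)
Water District: $57,310 × 0.00418 = $239.5558
Redhawk County: $57,310 × 0.01353 = $775.4043
Total = $1,014.9601

$1,014.96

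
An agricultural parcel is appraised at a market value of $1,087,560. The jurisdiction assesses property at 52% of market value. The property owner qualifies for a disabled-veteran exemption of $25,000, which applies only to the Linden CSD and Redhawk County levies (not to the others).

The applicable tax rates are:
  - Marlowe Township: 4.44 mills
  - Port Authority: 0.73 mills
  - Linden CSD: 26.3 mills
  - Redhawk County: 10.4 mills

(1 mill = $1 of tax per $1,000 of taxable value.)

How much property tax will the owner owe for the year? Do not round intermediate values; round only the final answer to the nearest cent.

$22,761.29

Assessed value = $1,087,560 × 0.52 = $565,531.2
Marlowe Township: $565,531.2 × 0.00444 = $2,510.958528
Port Authority: $565,531.2 × 0.00073 = $412.837776
Linden CSD: ($565,531.2 − $25,000) × 0.0263 = $540,531.2 × 0.0263 = $14,215.97056
Redhawk County: ($565,531.2 − $25,000) × 0.0104 = $540,531.2 × 0.0104 = $5,621.52448
Total = $22,761.291344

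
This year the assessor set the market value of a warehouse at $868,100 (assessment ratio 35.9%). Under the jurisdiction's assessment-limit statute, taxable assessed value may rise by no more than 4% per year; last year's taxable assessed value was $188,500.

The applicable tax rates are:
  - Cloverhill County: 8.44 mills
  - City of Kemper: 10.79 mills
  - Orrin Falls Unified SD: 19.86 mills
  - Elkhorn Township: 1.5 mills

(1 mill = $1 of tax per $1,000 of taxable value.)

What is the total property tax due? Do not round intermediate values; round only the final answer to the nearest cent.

$7,957.26

Uncapped assessed value = $868,100 × 0.359 = $311,647.9
Cap limit = $188,500 × 1.04 = $196,040
Taxable assessed value = min($311,647.9, $196,040) = $196,040 (cap binds)
Cloverhill County: $196,040 × 0.00844 = $1,654.5776
City of Kemper: $196,040 × 0.01079 = $2,115.2716
Orrin Falls Unified SD: $196,040 × 0.01986 = $3,893.3544
Elkhorn Township: $196,040 × 0.0015 = $294.06
Total = $7,957.2636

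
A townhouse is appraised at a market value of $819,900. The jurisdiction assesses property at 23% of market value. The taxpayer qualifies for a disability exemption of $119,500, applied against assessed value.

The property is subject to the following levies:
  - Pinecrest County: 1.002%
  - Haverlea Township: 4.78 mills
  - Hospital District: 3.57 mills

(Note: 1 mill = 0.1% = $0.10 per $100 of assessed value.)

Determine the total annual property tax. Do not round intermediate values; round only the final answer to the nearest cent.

$1,268.94

Assessed value = $819,900 × 0.23 = $188,577
Taxable value = $188,577 − $119,500 = $69,077
Pinecrest County: $69,077 × 0.01002 = $692.15154
Haverlea Township: $69,077 × 0.00478 = $330.18806
Hospital District: $69,077 × 0.00357 = $246.60489
Total = $1,268.94449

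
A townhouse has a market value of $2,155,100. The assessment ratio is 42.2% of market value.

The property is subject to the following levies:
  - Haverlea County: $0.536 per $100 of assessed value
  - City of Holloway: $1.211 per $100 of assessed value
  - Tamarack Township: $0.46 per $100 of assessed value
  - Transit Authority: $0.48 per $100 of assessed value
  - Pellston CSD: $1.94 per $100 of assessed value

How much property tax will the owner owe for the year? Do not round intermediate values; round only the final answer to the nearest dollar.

$42,080

Assessed value = $2,155,100 × 0.422 = $909,452.2
Haverlea County: $909,452.2 × 0.00536 = $4,874.663792
City of Holloway: $909,452.2 × 0.01211 = $11,013.466142
Tamarack Township: $909,452.2 × 0.0046 = $4,183.48012
Transit Authority: $909,452.2 × 0.0048 = $4,365.37056
Pellston CSD: $909,452.2 × 0.0194 = $17,643.37268
Total = $4,874.663792 + $11,013.466142 + $4,183.48012 + $4,365.37056 + $17,643.37268 = $42,080.353294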